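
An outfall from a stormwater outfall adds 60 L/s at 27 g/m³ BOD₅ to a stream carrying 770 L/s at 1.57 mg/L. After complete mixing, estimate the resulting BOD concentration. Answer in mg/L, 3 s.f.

60 L/s = 0.06 m³/s.
770 L/s = 0.77 m³/s.
By mass balance at complete mixing, C = (0.06·27 + 0.77·1.57) / (0.06 + 0.77) = 2.829/0.83 = 3.408 mg/L.

3.41 mg/L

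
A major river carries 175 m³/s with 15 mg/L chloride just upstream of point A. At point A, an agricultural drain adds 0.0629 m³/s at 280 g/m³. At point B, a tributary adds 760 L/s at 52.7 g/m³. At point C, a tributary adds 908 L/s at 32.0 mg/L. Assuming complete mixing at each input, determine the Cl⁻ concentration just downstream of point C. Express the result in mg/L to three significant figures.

15.3 mg/L

After input A: C = (175·15 + 0.0629·280) / 175.1 = 15.1 mg/L.
760 L/s = 0.76 m³/s.
After input B: C = (175.1·15.1 + 0.76·52.7) / 175.8 = 15.26 mg/L.
908 L/s = 0.908 m³/s.
After input C: C = (175.8·15.26 + 0.908·32) / 176.7 = 15.34 mg/L.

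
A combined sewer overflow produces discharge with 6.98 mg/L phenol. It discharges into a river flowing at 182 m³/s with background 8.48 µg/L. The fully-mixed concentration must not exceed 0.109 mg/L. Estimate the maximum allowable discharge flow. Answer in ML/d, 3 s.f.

8.48 µg/L = 0.00848 mg/L.
Mass balance at complete mixing: C_std·(Q_w + Q_r) = Q_w·C_e + Q_r·C_b.
Rearranging, Q_w = Q_r·(C_std − C_b)/(C_e − C_std) = 182·(0.109 − 0.00848) / (6.98 − 0.109) = 2.663 m³/s.
= 230 ML/d.

230 ML/d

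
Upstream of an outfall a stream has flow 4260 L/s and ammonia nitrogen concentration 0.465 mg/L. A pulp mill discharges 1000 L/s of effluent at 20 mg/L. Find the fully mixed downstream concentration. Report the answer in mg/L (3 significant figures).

1000 L/s = 1 m³/s.
4260 L/s = 4.26 m³/s.
Conservation of mass across the mixing zone: C = (1·20 + 4.26·0.465) / (1 + 4.26) = 21.98/5.26 = 4.179 mg/L.

4.18 mg/L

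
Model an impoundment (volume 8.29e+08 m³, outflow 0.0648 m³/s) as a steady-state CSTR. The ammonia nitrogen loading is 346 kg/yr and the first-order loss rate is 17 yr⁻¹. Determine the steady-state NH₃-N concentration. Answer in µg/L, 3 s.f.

Outflow Q = 0.0648 m³/s × 3.156e+07 s/yr = 2.045e+06 m³/yr.
Steady-state CSTR mass balance: W = Q·C + k·V·C, so C = W/(Q + kV).
Q + kV = 2.045e+06 + 17·8.29e+08 = 1.41e+10 m³/yr.
C = 346/1.41e+10 = 2.455e-08 kg/m³ = 2.455e-05 mg/L = 0.02455 µg/L.

0.0245 µg/L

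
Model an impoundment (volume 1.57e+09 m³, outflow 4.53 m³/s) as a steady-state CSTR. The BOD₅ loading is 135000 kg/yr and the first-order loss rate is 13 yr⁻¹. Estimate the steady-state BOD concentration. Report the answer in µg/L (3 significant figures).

Outflow Q = 4.53 m³/s × 3.156e+07 s/yr = 1.43e+08 m³/yr.
Steady-state CSTR mass balance: W = Q·C + k·V·C, so C = W/(Q + kV).
Q + kV = 1.43e+08 + 13·1.57e+09 = 2.055e+10 m³/yr.
C = 135000/2.055e+10 = 6.568e-06 kg/m³ = 0.006568 mg/L = 6.568 µg/L.

6.57 µg/L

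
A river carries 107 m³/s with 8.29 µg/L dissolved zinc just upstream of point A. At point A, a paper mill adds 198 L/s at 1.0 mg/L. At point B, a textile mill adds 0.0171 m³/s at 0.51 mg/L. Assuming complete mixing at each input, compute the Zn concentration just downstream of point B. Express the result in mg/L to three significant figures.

0.0102 mg/L

8.29 µg/L = 0.00829 mg/L.
198 L/s = 0.198 m³/s.
After input A: C = (107·0.00829 + 0.198·1) / 107.2 = 0.01012 mg/L.
After input B: C = (107.2·0.01012 + 0.0171·0.51) / 107.2 = 0.0102 mg/L.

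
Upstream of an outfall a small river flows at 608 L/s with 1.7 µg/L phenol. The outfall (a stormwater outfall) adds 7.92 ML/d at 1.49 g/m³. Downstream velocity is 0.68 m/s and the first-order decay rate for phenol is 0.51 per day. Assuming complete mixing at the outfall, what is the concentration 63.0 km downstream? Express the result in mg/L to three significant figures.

7.92 ML/d = 0.09167 m³/s.
608 L/s = 0.608 m³/s.
1.7 µg/L = 0.0017 mg/L.
After complete mixing, C₀ = (0.09167·1.49 + 0.608·0.0017) / 0.6997 = 0.1967 mg/L.
Travel time t = 6.3e+04 m / 0.68 m/s = 9.265e+04 s = 1.072 d.
C = 0.1967·exp(−0.51·1.072) = 0.1967·0.5788 = 0.1138 mg/L.

0.114 mg/L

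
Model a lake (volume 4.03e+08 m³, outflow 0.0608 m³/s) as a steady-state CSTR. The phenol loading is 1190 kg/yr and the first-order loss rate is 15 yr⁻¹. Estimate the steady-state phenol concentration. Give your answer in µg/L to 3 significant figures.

Outflow Q = 0.0608 m³/s × 3.156e+07 s/yr = 1.919e+06 m³/yr.
Steady-state CSTR mass balance: W = Q·C + k·V·C, so C = W/(Q + kV).
Q + kV = 1.919e+06 + 15·4.03e+08 = 6.047e+09 m³/yr.
C = 1190/6.047e+09 = 1.968e-07 kg/m³ = 0.0001968 mg/L = 0.1968 µg/L.

0.197 µg/L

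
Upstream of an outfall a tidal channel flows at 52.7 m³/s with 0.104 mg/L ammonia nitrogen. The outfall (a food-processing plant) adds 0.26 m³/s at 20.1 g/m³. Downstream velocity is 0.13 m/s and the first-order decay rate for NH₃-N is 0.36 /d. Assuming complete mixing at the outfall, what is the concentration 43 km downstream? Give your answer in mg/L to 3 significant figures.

After complete mixing, C₀ = (0.26·20.1 + 52.7·0.104) / 52.96 = 0.2022 mg/L.
Travel time t = 4.3e+04 m / 0.13 m/s = 3.308e+05 s = 3.828 d.
C = 0.2022·exp(−0.36·3.828) = 0.2022·0.252 = 0.05095 mg/L.

0.0510 mg/L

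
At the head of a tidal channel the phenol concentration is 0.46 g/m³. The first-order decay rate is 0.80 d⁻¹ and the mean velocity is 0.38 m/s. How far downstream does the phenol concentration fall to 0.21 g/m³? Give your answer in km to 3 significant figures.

32.2 km

From C = C₀·e^(−kt), t = ln(C₀/C)/k = ln(0.46/0.21)/0.80 = 0.7841/0.80 = 0.9801 d.
Distance = v·t = 0.38 m/s × 8.468e+04 s = 3.218e+04 m = 32.18 km.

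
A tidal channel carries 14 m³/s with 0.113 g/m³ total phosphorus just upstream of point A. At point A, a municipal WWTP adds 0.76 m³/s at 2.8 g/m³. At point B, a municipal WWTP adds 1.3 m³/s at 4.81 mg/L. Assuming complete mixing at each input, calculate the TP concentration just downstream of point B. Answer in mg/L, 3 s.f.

0.620 mg/L

After input A: C = (14·0.113 + 0.76·2.8) / 14.76 = 0.2514 mg/L.
After input B: C = (14.76·0.2514 + 1.3·4.81) / 16.06 = 0.6204 mg/L.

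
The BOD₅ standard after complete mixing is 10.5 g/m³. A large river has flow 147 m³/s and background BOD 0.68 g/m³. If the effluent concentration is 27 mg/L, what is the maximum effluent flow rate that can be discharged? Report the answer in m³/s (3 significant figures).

87.5 m³/s

Mass balance at complete mixing: C_std·(Q_w + Q_r) = Q_w·C_e + Q_r·C_b.
Rearranging, Q_w = Q_r·(C_std − C_b)/(C_e − C_std) = 147·(10.5 − 0.68) / (27 − 10.5) = 87.49 m³/s.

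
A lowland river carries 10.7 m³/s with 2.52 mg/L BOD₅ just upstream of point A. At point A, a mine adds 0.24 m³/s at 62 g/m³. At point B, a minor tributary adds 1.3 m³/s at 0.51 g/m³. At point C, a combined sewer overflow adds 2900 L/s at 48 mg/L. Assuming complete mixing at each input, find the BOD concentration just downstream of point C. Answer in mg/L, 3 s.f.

12.0 mg/L

After input A: C = (10.7·2.52 + 0.24·62) / 10.94 = 3.825 mg/L.
After input B: C = (10.94·3.825 + 1.3·0.51) / 12.24 = 3.473 mg/L.
2900 L/s = 2.9 m³/s.
After input C: C = (12.24·3.473 + 2.9·48) / 15.14 = 12 mg/L.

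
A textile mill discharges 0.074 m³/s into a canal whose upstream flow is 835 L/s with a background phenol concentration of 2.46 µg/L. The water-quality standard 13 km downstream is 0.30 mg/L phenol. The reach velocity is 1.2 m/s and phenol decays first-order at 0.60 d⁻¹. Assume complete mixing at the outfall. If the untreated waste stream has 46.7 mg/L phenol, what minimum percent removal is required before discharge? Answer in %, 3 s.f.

835 L/s = 0.835 m³/s.
2.46 µg/L = 0.00246 mg/L.
Travel time to the compliance point: t = 1.3e+04/1.2 = 1.083e+04 s = 0.1254 d; decay factor exp(−0.60·0.1254) = 0.9275.
So the concentration just after mixing may be at most 0.3/0.9275 = 0.3234 mg/L.
Mass balance: 0.3234·0.909 = 0.074·Cₑ + 0.835·0.00246.
Cₑ = (0.294 − 0.002054) / 0.074 = 3.945 mg/L.
Required removal = 1 − 3.945/46.7 = 91.55 %.

91.6 %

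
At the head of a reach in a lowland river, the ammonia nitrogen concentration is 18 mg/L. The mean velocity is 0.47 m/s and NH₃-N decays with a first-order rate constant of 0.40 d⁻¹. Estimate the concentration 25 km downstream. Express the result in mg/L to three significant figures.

14.1 mg/L

Travel time t = 25 km / 0.47 m/s = 2.5e+04/0.47 = 5.319e+04 s = 0.6156 d.
First-order decay: C = 18·exp(−0.40·0.6156) = 18·0.7817 = 14.07 mg/L.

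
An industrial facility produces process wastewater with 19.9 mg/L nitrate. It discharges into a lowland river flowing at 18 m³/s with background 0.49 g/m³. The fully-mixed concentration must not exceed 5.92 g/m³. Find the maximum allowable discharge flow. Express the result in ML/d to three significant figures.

604 ML/d

Mass balance at complete mixing: C_std·(Q_w + Q_r) = Q_w·C_e + Q_r·C_b.
Rearranging, Q_w = Q_r·(C_std − C_b)/(C_e − C_std) = 18·(5.92 − 0.49) / (19.9 − 5.92) = 6.991 m³/s.
= 604.1 ML/d.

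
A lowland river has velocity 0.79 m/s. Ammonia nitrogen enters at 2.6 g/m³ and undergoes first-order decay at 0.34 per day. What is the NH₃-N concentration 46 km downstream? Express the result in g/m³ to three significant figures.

Travel time t = 46 km / 0.79 m/s = 4.6e+04/0.79 = 5.823e+04 s = 0.6739 d.
First-order decay: C = 2.6·exp(−0.34·0.6739) = 2.6·0.7952 = 2.068 g/m³.

2.07 g/m³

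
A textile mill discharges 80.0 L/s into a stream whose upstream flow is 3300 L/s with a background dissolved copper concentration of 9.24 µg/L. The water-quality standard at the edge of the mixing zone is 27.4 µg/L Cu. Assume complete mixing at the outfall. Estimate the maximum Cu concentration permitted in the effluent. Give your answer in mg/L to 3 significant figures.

0.777 mg/L

80.0 L/s = 0.08 m³/s.
3300 L/s = 3.3 m³/s.
9.24 µg/L = 0.00924 mg/L.
27.4 µg/L = 0.0274 mg/L.
Mass balance: 0.0274·3.38 = 0.08·Cₑ + 3.3·0.00924.
Cₑ = (0.09261 − 0.03049) / 0.08 = 0.7765 mg/L.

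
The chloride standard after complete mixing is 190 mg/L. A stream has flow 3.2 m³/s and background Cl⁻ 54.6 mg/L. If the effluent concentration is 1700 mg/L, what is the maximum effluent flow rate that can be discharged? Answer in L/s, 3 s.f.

287 L/s

Mass balance at complete mixing: C_std·(Q_w + Q_r) = Q_w·C_e + Q_r·C_b.
Rearranging, Q_w = Q_r·(C_std − C_b)/(C_e − C_std) = 3.2·(190 − 54.6) / (1700 − 190) = 0.2869 m³/s.
= 286.9 L/s.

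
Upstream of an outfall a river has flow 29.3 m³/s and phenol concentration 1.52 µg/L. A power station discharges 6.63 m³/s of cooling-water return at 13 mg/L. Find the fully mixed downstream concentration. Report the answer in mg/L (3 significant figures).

1.52 µg/L = 0.00152 mg/L.
Flow-weighted mixing gives C = (6.63·13 + 29.3·0.00152) / (6.63 + 29.3) = 86.23/35.93 = 2.4 mg/L.

2.40 mg/L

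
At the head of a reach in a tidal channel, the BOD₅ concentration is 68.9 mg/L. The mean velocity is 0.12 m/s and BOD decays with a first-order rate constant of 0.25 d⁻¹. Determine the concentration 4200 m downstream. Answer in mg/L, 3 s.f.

62.3 mg/L

Travel time t = 4200 m / 0.12 m/s = 4200/0.12 = 3.5e+04 s = 0.4051 d.
First-order decay: C = 68.9·exp(−0.25·0.4051) = 68.9·0.9037 = 62.26 mg/L.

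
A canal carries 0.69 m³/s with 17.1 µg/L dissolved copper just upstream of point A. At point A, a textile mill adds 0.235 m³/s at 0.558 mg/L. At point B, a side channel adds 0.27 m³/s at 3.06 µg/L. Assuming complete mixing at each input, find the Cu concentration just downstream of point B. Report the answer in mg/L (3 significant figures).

0.120 mg/L

17.1 µg/L = 0.0171 mg/L.
After input A: C = (0.69·0.0171 + 0.235·0.558) / 0.925 = 0.1545 mg/L.
3.06 µg/L = 0.00306 mg/L.
After input B: C = (0.925·0.1545 + 0.27·0.00306) / 1.195 = 0.1203 mg/L.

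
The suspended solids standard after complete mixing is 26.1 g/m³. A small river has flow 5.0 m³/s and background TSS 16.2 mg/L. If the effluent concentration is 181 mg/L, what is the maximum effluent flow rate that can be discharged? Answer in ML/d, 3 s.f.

27.6 ML/d

Mass balance at complete mixing: C_std·(Q_w + Q_r) = Q_w·C_e + Q_r·C_b.
Rearranging, Q_w = Q_r·(C_std − C_b)/(C_e − C_std) = 5.0·(26.1 − 16.2) / (181 − 26.1) = 0.3196 m³/s.
= 27.61 ML/d.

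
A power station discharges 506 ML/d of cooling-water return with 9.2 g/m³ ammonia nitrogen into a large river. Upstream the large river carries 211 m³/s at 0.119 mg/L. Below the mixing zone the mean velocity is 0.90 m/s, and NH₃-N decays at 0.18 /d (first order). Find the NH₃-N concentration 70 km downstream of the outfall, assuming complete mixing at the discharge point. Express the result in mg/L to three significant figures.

506 ML/d = 5.856 m³/s.
After complete mixing, C₀ = (5.856·9.2 + 211·0.119) / 216.9 = 0.3642 mg/L.
Travel time t = 7e+04 m / 0.90 m/s = 7.778e+04 s = 0.9002 d.
C = 0.3642·exp(−0.18·0.9002) = 0.3642·0.8504 = 0.3098 mg/L.

0.310 mg/L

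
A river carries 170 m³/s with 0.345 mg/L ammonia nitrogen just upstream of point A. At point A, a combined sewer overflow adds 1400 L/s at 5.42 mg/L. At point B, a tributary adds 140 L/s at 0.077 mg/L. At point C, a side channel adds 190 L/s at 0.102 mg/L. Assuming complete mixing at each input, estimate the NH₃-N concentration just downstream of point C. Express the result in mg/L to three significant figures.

1400 L/s = 1.4 m³/s.
After input A: C = (170·0.345 + 1.4·5.42) / 171.4 = 0.3865 mg/L.
140 L/s = 0.14 m³/s.
After input B: C = (171.4·0.3865 + 0.14·0.077) / 171.5 = 0.3862 mg/L.
190 L/s = 0.19 m³/s.
After input C: C = (171.5·0.3862 + 0.19·0.102) / 171.7 = 0.3859 mg/L.

0.386 mg/L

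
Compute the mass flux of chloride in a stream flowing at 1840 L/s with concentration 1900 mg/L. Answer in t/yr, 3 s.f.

1840 L/s = 1.84 m³/s.
Mass flux = Q·C = 1.84 m³/s × 1900 g/m³ = 3496 g/s.
= 3496 g/s × 31.56 = 1.103e+05 t/yr.

110000 t/yr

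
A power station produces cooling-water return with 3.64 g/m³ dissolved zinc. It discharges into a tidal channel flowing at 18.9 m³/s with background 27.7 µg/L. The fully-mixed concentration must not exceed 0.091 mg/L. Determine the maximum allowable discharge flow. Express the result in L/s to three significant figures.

337 L/s

27.7 µg/L = 0.0277 mg/L.
Mass balance at complete mixing: C_std·(Q_w + Q_r) = Q_w·C_e + Q_r·C_b.
Rearranging, Q_w = Q_r·(C_std − C_b)/(C_e − C_std) = 18.9·(0.091 − 0.0277) / (3.64 − 0.091) = 0.3371 m³/s.
= 337.1 L/s.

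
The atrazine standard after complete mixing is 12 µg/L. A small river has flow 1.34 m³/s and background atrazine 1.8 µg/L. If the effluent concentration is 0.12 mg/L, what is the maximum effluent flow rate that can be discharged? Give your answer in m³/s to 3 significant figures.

1.8 µg/L = 0.0018 mg/L.
12 µg/L = 0.012 mg/L.
Mass balance at complete mixing: C_std·(Q_w + Q_r) = Q_w·C_e + Q_r·C_b.
Rearranging, Q_w = Q_r·(C_std − C_b)/(C_e − C_std) = 1.34·(0.012 − 0.0018) / (0.12 − 0.012) = 0.1266 m³/s.

0.127 m³/s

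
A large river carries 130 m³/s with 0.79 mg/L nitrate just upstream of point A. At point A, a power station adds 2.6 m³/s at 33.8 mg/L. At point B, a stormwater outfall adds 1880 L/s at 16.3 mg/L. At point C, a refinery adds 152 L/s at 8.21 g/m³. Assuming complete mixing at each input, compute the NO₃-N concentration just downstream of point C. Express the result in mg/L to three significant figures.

After input A: C = (130·0.79 + 2.6·33.8) / 132.6 = 1.437 mg/L.
1880 L/s = 1.88 m³/s.
After input B: C = (132.6·1.437 + 1.88·16.3) / 134.5 = 1.645 mg/L.
152 L/s = 0.152 m³/s.
After input C: C = (134.5·1.645 + 0.152·8.21) / 134.6 = 1.652 mg/L.

1.65 mg/L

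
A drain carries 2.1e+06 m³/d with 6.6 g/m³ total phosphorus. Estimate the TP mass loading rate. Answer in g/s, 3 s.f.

160 g/s

2.1e+06 m³/d = 24.31 m³/s.
Mass flux = Q·C = 24.31 m³/s × 6.6 g/m³ = 160.4 g/s.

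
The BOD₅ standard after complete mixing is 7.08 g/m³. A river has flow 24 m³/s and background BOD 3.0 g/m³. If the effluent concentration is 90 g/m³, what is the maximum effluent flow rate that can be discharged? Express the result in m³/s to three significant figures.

Mass balance at complete mixing: C_std·(Q_w + Q_r) = Q_w·C_e + Q_r·C_b.
Rearranging, Q_w = Q_r·(C_std − C_b)/(C_e − C_std) = 24·(7.08 − 3) / (90 − 7.08) = 1.181 m³/s.

1.18 m³/s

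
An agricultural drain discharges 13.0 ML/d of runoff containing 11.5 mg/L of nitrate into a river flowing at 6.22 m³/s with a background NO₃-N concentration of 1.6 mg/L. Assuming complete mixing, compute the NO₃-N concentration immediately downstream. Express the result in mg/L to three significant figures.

1.83 mg/L

13.0 ML/d = 0.1505 m³/s.
Conservation of mass across the mixing zone: C = (0.1505·11.5 + 6.22·1.6) / (0.1505 + 6.22) = 11.68/6.37 = 1.834 mg/L.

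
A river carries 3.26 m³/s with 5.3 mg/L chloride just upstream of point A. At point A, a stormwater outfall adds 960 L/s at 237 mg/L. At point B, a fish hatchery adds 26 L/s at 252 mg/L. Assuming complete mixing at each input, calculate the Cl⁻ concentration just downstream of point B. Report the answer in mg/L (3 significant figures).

960 L/s = 0.96 m³/s.
After input A: C = (3.26·5.3 + 0.96·237) / 4.22 = 58.01 mg/L.
26 L/s = 0.026 m³/s.
After input B: C = (4.22·58.01 + 0.026·252) / 4.246 = 59.2 mg/L.

59.2 mg/L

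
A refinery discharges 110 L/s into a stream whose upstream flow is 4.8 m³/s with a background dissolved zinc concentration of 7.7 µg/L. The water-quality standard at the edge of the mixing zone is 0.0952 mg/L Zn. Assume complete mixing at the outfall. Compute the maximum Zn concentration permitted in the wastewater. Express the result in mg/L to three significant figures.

110 L/s = 0.11 m³/s.
7.7 µg/L = 0.0077 mg/L.
Mass balance: 0.0952·4.91 = 0.11·Cₑ + 4.8·0.0077.
Cₑ = (0.4674 − 0.03696) / 0.11 = 3.913 mg/L.

3.91 mg/L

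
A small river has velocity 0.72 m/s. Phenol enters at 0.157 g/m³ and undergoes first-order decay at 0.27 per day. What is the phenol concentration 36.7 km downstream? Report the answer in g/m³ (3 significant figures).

0.134 g/m³

Travel time t = 36.7 km / 0.72 m/s = 3.67e+04/0.72 = 5.097e+04 s = 0.59 d.
First-order decay: C = 0.157·exp(−0.27·0.59) = 0.157·0.8528 = 0.1339 g/m³.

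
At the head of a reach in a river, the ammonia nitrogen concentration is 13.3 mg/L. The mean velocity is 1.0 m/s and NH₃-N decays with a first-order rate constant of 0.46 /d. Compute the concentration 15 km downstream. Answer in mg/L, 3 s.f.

12.3 mg/L

Travel time t = 15 km / 1.0 m/s = 1.5e+04/1.0 = 1.5e+04 s = 0.1736 d.
First-order decay: C = 13.3·exp(−0.46·0.1736) = 13.3·0.9232 = 12.28 mg/L.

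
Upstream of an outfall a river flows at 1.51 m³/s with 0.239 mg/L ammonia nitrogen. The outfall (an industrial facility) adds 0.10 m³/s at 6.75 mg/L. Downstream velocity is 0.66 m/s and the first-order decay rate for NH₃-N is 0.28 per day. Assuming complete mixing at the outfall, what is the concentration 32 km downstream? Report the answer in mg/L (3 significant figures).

After complete mixing, C₀ = (0.1·6.75 + 1.51·0.239) / 1.61 = 0.6434 mg/L.
Travel time t = 3.2e+04 m / 0.66 m/s = 4.848e+04 s = 0.5612 d.
C = 0.6434·exp(−0.28·0.5612) = 0.6434·0.8546 = 0.5499 mg/L.

0.550 mg/L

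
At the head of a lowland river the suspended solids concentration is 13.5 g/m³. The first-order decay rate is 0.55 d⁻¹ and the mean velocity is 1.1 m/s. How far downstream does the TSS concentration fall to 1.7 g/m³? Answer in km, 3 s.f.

From C = C₀·e^(−kt), t = ln(C₀/C)/k = ln(13.5/1.7)/0.55 = 2.072/0.55 = 3.767 d.
Distance = v·t = 1.1 m/s × 3.255e+05 s = 3.581e+05 m = 358.1 km.

358 km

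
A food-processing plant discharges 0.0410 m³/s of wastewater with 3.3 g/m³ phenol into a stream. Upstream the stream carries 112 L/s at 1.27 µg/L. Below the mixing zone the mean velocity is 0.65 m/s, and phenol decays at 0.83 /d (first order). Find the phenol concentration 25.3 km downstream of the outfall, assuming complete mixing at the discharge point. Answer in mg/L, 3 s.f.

0.609 mg/L

112 L/s = 0.112 m³/s.
1.27 µg/L = 0.00127 mg/L.
After complete mixing, C₀ = (0.041·3.3 + 0.112·0.00127) / 0.153 = 0.8852 mg/L.
Travel time t = 2.53e+04 m / 0.65 m/s = 3.892e+04 s = 0.4505 d.
C = 0.8852·exp(−0.83·0.4505) = 0.8852·0.688 = 0.6091 mg/L.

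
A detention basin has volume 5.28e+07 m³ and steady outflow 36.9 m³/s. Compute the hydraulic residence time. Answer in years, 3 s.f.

0.0453 yr

Q = 36.9 m³/s × 3.156e+07 s/yr = 1.164e+09 m³/yr.
Hydraulic residence time τ = V/Q = 5.28e+07/1.164e+09 = 0.04534 yr.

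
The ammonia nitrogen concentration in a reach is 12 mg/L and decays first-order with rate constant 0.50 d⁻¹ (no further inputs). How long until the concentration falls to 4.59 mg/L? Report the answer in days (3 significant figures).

1.92 d

t = ln(C₀/C)/k = ln(12/4.59)/0.50 = 0.961/0.50 = 1.922 d.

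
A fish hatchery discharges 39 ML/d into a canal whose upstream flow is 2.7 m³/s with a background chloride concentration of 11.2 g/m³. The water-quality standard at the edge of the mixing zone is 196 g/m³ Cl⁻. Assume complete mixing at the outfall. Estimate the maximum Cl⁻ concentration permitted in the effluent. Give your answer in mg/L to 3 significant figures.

39 ML/d = 0.4514 m³/s.
Mass balance: 196·3.151 = 0.4514·Cₑ + 2.7·11.2.
Cₑ = (617.7 − 30.24) / 0.4514 = 1301 mg/L.

1300 mg/L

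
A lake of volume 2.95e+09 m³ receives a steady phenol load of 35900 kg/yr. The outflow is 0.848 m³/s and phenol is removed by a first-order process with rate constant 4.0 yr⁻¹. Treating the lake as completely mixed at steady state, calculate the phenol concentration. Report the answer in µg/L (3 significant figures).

3.04 µg/L

Outflow Q = 0.848 m³/s × 3.156e+07 s/yr = 2.676e+07 m³/yr.
Steady-state CSTR mass balance: W = Q·C + k·V·C, so C = W/(Q + kV).
Q + kV = 2.676e+07 + 4.0·2.95e+09 = 1.183e+10 m³/yr.
C = 35900/1.183e+10 = 3.035e-06 kg/m³ = 0.003035 mg/L = 3.035 µg/L.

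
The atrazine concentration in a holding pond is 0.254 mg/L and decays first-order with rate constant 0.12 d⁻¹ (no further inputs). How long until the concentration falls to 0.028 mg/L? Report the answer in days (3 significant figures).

t = ln(C₀/C)/k = ln(0.254/0.028)/0.12 = 2.205/0.12 = 18.38 d.

18.4 d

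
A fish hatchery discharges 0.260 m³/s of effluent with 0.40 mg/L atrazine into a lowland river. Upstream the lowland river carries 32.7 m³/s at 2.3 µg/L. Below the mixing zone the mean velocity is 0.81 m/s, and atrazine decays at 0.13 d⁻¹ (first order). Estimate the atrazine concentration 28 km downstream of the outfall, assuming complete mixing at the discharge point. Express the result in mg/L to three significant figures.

0.00516 mg/L

2.3 µg/L = 0.0023 mg/L.
After complete mixing, C₀ = (0.26·0.4 + 32.7·0.0023) / 32.96 = 0.005437 mg/L.
Travel time t = 2.8e+04 m / 0.81 m/s = 3.457e+04 s = 0.4001 d.
C = 0.005437·exp(−0.13·0.4001) = 0.005437·0.9493 = 0.005162 mg/L.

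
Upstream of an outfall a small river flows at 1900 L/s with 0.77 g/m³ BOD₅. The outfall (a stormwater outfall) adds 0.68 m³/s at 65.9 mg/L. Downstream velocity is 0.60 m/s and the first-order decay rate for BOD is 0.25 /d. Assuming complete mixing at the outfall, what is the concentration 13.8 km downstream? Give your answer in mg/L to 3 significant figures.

1900 L/s = 1.9 m³/s.
After complete mixing, C₀ = (0.68·65.9 + 1.9·0.77) / 2.58 = 17.94 mg/L.
Travel time t = 1.38e+04 m / 0.60 m/s = 2.3e+04 s = 0.2662 d.
C = 17.94·exp(−0.25·0.2662) = 17.94·0.9356 = 16.78 mg/L.

16.8 mg/L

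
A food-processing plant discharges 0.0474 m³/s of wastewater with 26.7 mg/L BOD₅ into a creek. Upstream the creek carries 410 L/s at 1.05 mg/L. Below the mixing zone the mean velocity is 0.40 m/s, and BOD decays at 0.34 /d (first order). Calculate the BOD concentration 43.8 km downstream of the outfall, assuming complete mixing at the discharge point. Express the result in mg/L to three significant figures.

410 L/s = 0.41 m³/s.
After complete mixing, C₀ = (0.0474·26.7 + 0.41·1.05) / 0.4574 = 3.708 mg/L.
Travel time t = 4.38e+04 m / 0.40 m/s = 1.095e+05 s = 1.267 d.
C = 3.708·exp(−0.34·1.267) = 3.708·0.6499 = 2.41 mg/L.

2.41 mg/L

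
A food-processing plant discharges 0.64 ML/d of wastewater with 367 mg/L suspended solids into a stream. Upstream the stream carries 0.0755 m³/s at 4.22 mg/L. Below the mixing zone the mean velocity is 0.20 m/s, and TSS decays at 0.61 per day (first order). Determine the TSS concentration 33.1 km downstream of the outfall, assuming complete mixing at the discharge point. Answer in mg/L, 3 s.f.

11.4 mg/L

0.64 ML/d = 0.007407 m³/s.
After complete mixing, C₀ = (0.007407·367 + 0.0755·4.22) / 0.08291 = 36.63 mg/L.
Travel time t = 3.31e+04 m / 0.20 m/s = 1.655e+05 s = 1.916 d.
C = 36.63·exp(−0.61·1.916) = 36.63·0.3108 = 11.39 mg/L.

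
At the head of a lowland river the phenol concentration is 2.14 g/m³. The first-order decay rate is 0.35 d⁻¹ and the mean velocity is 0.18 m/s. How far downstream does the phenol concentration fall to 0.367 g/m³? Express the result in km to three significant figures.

From C = C₀·e^(−kt), t = ln(C₀/C)/k = ln(2.14/0.367)/0.35 = 1.763/0.35 = 5.038 d.
Distance = v·t = 0.18 m/s × 4.353e+05 s = 7.835e+04 m = 78.35 km.

78.3 km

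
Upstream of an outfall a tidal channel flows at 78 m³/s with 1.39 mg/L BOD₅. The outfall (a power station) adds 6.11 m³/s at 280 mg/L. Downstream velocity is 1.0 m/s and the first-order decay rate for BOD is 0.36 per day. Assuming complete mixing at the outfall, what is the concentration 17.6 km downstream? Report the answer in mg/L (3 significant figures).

After complete mixing, C₀ = (6.11·280 + 78·1.39) / 84.11 = 21.63 mg/L.
Travel time t = 1.76e+04 m / 1.0 m/s = 1.76e+04 s = 0.2037 d.
C = 21.63·exp(−0.36·0.2037) = 21.63·0.9293 = 20.1 mg/L.

20.1 mg/L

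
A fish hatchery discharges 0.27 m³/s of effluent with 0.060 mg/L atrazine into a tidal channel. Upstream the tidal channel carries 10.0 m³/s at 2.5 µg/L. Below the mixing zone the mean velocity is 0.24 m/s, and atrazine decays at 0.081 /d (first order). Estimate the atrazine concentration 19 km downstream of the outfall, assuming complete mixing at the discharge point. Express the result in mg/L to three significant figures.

0.00372 mg/L

2.5 µg/L = 0.0025 mg/L.
After complete mixing, C₀ = (0.27·0.06 + 10·0.0025) / 10.27 = 0.004012 mg/L.
Travel time t = 1.9e+04 m / 0.24 m/s = 7.917e+04 s = 0.9163 d.
C = 0.004012·exp(−0.081·0.9163) = 0.004012·0.9285 = 0.003725 mg/L.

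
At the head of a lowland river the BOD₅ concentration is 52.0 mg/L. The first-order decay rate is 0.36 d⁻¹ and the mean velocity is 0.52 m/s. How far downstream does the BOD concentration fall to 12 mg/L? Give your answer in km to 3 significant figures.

From C = C₀·e^(−kt), t = ln(C₀/C)/k = ln(52.0/12)/0.36 = 1.466/0.36 = 4.073 d.
Distance = v·t = 0.52 m/s × 3.519e+05 s = 1.83e+05 m = 183 km.

183 km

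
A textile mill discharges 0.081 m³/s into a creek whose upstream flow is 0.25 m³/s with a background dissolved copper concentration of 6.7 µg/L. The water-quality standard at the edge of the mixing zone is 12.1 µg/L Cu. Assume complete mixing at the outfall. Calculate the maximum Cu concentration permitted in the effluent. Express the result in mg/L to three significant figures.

6.7 µg/L = 0.0067 mg/L.
12.1 µg/L = 0.0121 mg/L.
Mass balance: 0.0121·0.331 = 0.081·Cₑ + 0.25·0.0067.
Cₑ = (0.004005 − 0.001675) / 0.081 = 0.02877 mg/L.

0.0288 mg/L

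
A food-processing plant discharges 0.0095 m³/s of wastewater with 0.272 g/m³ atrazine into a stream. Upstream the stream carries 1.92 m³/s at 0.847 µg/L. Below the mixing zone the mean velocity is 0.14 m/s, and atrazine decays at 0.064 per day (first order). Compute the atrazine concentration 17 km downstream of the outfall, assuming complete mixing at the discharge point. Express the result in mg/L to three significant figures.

0.00199 mg/L

0.847 µg/L = 0.000847 mg/L.
After complete mixing, C₀ = (0.0095·0.272 + 1.92·0.000847) / 1.929 = 0.002182 mg/L.
Travel time t = 1.7e+04 m / 0.14 m/s = 1.214e+05 s = 1.405 d.
C = 0.002182·exp(−0.064·1.405) = 0.002182·0.914 = 0.001994 mg/L.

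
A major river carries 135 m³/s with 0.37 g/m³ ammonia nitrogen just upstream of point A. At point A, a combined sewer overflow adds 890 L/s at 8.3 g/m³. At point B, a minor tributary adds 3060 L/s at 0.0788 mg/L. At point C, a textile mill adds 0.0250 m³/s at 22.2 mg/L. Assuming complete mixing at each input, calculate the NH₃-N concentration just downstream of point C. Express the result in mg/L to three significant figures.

0.418 mg/L

890 L/s = 0.89 m³/s.
After input A: C = (135·0.37 + 0.89·8.3) / 135.9 = 0.4219 mg/L.
3060 L/s = 3.06 m³/s.
After input B: C = (135.9·0.4219 + 3.06·0.0788) / 138.9 = 0.4144 mg/L.
After input C: C = (138.9·0.4144 + 0.025·22.2) / 139 = 0.4183 mg/L.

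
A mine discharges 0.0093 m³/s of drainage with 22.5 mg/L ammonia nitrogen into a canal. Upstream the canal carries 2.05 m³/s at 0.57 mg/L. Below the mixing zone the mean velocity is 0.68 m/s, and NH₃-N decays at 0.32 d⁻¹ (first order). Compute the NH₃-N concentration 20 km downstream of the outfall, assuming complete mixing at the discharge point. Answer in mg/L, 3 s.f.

After complete mixing, C₀ = (0.0093·22.5 + 2.05·0.57) / 2.059 = 0.669 mg/L.
Travel time t = 2e+04 m / 0.68 m/s = 2.941e+04 s = 0.3404 d.
C = 0.669·exp(−0.32·0.3404) = 0.669·0.8968 = 0.6 mg/L.

0.600 mg/L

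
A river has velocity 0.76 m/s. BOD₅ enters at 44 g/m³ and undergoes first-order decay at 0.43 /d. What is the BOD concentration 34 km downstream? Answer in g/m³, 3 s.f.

Travel time t = 34 km / 0.76 m/s = 3.4e+04/0.76 = 4.474e+04 s = 0.5178 d.
First-order decay: C = 44·exp(−0.43·0.5178) = 44·0.8004 = 35.22 g/m³.

35.2 g/m³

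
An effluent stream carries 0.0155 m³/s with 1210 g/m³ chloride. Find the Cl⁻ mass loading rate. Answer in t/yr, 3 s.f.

592 t/yr

Mass flux = Q·C = 0.0155 m³/s × 1210 g/m³ = 18.75 g/s.
= 18.75 g/s × 31.56 = 591.9 t/yr.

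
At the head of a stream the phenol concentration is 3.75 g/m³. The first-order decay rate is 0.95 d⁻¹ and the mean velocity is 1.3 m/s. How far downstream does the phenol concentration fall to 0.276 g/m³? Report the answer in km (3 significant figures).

308 km

From C = C₀·e^(−kt), t = ln(C₀/C)/k = ln(3.75/0.276)/0.95 = 2.609/0.95 = 2.746 d.
Distance = v·t = 1.3 m/s × 2.373e+05 s = 3.085e+05 m = 308.5 km.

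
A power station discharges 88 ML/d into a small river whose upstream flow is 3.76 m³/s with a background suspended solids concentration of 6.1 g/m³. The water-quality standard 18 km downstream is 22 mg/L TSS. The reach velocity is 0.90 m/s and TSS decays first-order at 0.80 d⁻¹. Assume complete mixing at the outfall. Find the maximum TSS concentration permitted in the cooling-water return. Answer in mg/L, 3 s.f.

88 ML/d = 1.019 m³/s.
Travel time to the compliance point: t = 1.8e+04/0.90 = 2e+04 s = 0.2315 d; decay factor exp(−0.80·0.2315) = 0.831.
So the concentration just after mixing may be at most 22/0.831 = 26.48 mg/L.
Mass balance: 26.48·4.779 = 1.019·Cₑ + 3.76·6.1.
Cₑ = (126.5 − 22.94) / 1.019 = 101.7 mg/L.

102 mg/L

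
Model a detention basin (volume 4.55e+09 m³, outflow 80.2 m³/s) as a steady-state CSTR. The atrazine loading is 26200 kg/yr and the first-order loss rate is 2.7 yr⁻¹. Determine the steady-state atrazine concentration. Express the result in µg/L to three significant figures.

Outflow Q = 80.2 m³/s × 3.156e+07 s/yr = 2.531e+09 m³/yr.
Steady-state CSTR mass balance: W = Q·C + k·V·C, so C = W/(Q + kV).
Q + kV = 2.531e+09 + 2.7·4.55e+09 = 1.482e+10 m³/yr.
C = 26200/1.482e+10 = 1.768e-06 kg/m³ = 0.001768 mg/L = 1.768 µg/L.

1.77 µg/L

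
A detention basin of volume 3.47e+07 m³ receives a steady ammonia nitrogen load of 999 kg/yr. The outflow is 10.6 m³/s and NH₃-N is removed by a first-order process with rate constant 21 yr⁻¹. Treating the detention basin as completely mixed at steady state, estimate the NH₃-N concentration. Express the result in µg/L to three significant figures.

0.940 µg/L

Outflow Q = 10.6 m³/s × 3.156e+07 s/yr = 3.345e+08 m³/yr.
Steady-state CSTR mass balance: W = Q·C + k·V·C, so C = W/(Q + kV).
Q + kV = 3.345e+08 + 21·3.47e+07 = 1.063e+09 m³/yr.
C = 999/1.063e+09 = 9.396e-07 kg/m³ = 0.0009396 mg/L = 0.9396 µg/L.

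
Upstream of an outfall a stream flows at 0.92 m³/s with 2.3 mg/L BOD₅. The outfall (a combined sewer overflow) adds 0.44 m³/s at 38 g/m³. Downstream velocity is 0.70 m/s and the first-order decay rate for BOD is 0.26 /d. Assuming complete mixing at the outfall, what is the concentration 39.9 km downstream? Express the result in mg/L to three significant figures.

After complete mixing, C₀ = (0.44·38 + 0.92·2.3) / 1.36 = 13.85 mg/L.
Travel time t = 3.99e+04 m / 0.70 m/s = 5.7e+04 s = 0.6597 d.
C = 13.85·exp(−0.26·0.6597) = 13.85·0.8424 = 11.67 mg/L.

11.7 mg/L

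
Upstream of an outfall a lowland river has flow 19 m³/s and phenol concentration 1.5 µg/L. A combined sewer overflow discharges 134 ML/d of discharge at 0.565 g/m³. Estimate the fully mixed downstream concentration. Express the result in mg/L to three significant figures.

134 ML/d = 1.551 m³/s.
1.5 µg/L = 0.0015 mg/L.
Conservation of mass across the mixing zone: C = (1.551·0.565 + 19·0.0015) / (1.551 + 19) = 0.9048/20.55 = 0.04403 mg/L.

0.0440 mg/L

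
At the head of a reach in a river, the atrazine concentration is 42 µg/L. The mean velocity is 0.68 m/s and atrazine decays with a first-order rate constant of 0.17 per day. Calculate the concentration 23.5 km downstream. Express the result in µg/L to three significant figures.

39.2 µg/L

Travel time t = 23.5 km / 0.68 m/s = 2.35e+04/0.68 = 3.456e+04 s = 0.4 d.
First-order decay: C = 42·exp(−0.17·0.4) = 42·0.9343 = 39.24 µg/L.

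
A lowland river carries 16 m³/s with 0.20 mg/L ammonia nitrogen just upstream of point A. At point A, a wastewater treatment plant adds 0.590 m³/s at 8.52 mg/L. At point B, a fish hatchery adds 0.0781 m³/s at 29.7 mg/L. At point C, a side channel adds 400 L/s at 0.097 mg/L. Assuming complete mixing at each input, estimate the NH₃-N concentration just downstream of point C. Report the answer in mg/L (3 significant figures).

0.620 mg/L

After input A: C = (16·0.2 + 0.59·8.52) / 16.59 = 0.4959 mg/L.
After input B: C = (16.59·0.4959 + 0.0781·29.7) / 16.67 = 0.6327 mg/L.
400 L/s = 0.4 m³/s.
After input C: C = (16.67·0.6327 + 0.4·0.097) / 17.07 = 0.6202 mg/L.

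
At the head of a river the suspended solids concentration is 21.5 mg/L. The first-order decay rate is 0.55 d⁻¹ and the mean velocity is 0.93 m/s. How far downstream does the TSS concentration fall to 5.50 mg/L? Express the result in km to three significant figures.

199 km

From C = C₀·e^(−kt), t = ln(C₀/C)/k = ln(21.5/5.50)/0.55 = 1.363/0.55 = 2.479 d.
Distance = v·t = 0.93 m/s × 2.142e+05 s = 1.992e+05 m = 199.2 km.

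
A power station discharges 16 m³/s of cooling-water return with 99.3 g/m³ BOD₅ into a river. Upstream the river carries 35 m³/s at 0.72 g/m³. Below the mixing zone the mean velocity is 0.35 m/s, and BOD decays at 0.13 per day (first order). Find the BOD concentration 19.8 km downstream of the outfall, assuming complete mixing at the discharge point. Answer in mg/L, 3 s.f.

29.1 mg/L

After complete mixing, C₀ = (16·99.3 + 35·0.72) / 51 = 31.65 mg/L.
Travel time t = 1.98e+04 m / 0.35 m/s = 5.657e+04 s = 0.6548 d.
C = 31.65·exp(−0.13·0.6548) = 31.65·0.9184 = 29.06 mg/L.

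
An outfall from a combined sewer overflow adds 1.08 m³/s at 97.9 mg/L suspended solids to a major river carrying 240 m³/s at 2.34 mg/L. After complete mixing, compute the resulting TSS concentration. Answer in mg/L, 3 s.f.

By mass balance at complete mixing, C = (1.08·97.9 + 240·2.34) / (1.08 + 240) = 667.3/241.1 = 2.768 mg/L.

2.77 mg/L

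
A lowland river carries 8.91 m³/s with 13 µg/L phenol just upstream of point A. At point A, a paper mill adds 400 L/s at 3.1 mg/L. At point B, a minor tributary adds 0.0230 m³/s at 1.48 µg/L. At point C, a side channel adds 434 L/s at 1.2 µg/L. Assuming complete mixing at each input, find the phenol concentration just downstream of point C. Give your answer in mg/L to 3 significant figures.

13 µg/L = 0.013 mg/L.
400 L/s = 0.4 m³/s.
After input A: C = (8.91·0.013 + 0.4·3.1) / 9.31 = 0.1456 mg/L.
1.48 µg/L = 0.00148 mg/L.
After input B: C = (9.31·0.1456 + 0.023·0.00148) / 9.333 = 0.1453 mg/L.
434 L/s = 0.434 m³/s.
1.2 µg/L = 0.0012 mg/L.
After input C: C = (9.333·0.1453 + 0.434·0.0012) / 9.767 = 0.1389 mg/L.

0.139 mg/L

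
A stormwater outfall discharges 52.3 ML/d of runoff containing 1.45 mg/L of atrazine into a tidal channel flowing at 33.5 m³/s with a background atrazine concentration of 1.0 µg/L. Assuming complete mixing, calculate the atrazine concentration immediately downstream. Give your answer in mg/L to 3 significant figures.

52.3 ML/d = 0.6053 m³/s.
1.0 µg/L = 0.001 mg/L.
Flow-weighted mixing gives C = (0.6053·1.45 + 33.5·0.001) / (0.6053 + 33.5) = 0.9112/34.11 = 0.02672 mg/L.

0.0267 mg/L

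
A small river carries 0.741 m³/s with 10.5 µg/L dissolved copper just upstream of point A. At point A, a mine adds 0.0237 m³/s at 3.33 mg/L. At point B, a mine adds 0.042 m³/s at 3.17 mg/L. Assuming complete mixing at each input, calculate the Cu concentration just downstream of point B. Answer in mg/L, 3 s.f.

10.5 µg/L = 0.0105 mg/L.
After input A: C = (0.741·0.0105 + 0.0237·3.33) / 0.7647 = 0.1134 mg/L.
After input B: C = (0.7647·0.1134 + 0.042·3.17) / 0.8067 = 0.2725 mg/L.

0.273 mg/L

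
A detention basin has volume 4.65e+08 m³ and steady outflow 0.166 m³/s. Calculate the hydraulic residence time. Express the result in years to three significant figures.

Q = 0.166 m³/s × 3.156e+07 s/yr = 5.239e+06 m³/yr.
Hydraulic residence time τ = V/Q = 4.65e+08/5.239e+06 = 88.76 yr.

88.8 yr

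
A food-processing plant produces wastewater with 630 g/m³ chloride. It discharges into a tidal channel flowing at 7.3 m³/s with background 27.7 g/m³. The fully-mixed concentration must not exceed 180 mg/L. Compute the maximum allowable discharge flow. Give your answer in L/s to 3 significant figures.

2470 L/s

Mass balance at complete mixing: C_std·(Q_w + Q_r) = Q_w·C_e + Q_r·C_b.
Rearranging, Q_w = Q_r·(C_std − C_b)/(C_e − C_std) = 7.3·(180 − 27.7) / (630 − 180) = 2.471 m³/s.
= 2471 L/s.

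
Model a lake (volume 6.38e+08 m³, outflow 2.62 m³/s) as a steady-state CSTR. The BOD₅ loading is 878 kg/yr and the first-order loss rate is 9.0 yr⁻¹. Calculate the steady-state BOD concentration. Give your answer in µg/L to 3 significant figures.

Outflow Q = 2.62 m³/s × 3.156e+07 s/yr = 8.268e+07 m³/yr.
Steady-state CSTR mass balance: W = Q·C + k·V·C, so C = W/(Q + kV).
Q + kV = 8.268e+07 + 9.0·6.38e+08 = 5.825e+09 m³/yr.
C = 878/5.825e+09 = 1.507e-07 kg/m³ = 0.0001507 mg/L = 0.1507 µg/L.

0.151 µg/L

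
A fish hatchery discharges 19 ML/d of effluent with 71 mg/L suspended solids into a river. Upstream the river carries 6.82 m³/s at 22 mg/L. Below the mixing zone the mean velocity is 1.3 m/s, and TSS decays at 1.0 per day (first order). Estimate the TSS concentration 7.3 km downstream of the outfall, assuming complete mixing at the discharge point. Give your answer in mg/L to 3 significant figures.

22.0 mg/L

19 ML/d = 0.2199 m³/s.
After complete mixing, C₀ = (0.2199·71 + 6.82·22) / 7.04 = 23.53 mg/L.
Travel time t = 7300 m / 1.3 m/s = 5615 s = 0.06499 d.
C = 23.53·exp(−1.0·0.06499) = 23.53·0.9371 = 22.05 mg/L.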